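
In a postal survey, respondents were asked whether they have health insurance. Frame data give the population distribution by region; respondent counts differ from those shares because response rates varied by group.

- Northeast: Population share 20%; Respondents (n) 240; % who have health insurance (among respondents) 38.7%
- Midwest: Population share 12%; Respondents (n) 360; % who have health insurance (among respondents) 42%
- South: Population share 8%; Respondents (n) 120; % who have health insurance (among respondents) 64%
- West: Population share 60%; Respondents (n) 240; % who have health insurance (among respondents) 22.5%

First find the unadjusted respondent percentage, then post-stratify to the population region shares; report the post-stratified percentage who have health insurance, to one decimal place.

Unadjusted (pooled respondent) estimate weights by respondent counts:
  (240/960)×38.7 + (360/960)×42 + (120/960)×64 + (240/960)×22.5 = 39.05%
Post-stratifying to population shares instead:
  0.2×38.7 + 0.12×42 + 0.08×64 + 0.6×22.5 = 31.4%

31.4%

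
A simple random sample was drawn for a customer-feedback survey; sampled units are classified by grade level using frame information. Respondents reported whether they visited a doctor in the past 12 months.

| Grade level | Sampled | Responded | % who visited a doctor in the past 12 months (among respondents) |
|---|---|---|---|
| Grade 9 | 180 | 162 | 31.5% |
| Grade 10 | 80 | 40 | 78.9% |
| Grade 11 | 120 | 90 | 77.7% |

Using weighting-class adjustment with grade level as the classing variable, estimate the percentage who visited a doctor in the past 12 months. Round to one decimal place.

56.1%

Response rates by class: Grade 9 162/180 = 90%, Grade 10 40/80 = 50%, Grade 11 90/120 = 75%.
Inverse-response-rate weighting restores each class to its sampled count, so class totals weight by n_sampled:
  Grade 9: 180 × 31.5 = 5670
  Grade 10: 80 × 78.9 = 6312
  Grade 11: 120 × 77.7 = 9324
Adjusted estimate = 21,306 / 380 = 56.0684 → 56.1%.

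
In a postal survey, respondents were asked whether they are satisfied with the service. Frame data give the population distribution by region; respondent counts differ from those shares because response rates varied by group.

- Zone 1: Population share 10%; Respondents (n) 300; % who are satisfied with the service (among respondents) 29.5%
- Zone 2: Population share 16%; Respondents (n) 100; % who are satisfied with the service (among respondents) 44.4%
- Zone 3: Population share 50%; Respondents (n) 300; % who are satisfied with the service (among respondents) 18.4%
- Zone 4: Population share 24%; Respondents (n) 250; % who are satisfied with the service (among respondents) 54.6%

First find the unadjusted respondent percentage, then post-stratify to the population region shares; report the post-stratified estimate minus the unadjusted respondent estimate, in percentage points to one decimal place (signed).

Naive respondent-only estimate (weights = respondent counts):
  (300/950)×29.5 + (100/950)×44.4 + (300/950)×18.4 + (250/950)×54.6 = 34.1684%
Post-stratifying to population shares instead:
  0.1×29.5 + 0.16×44.4 + 0.5×18.4 + 0.24×54.6 = 32.358%
Difference = 32.358 − 34.1684 = -1.8104 pp.

-1.8 percentage points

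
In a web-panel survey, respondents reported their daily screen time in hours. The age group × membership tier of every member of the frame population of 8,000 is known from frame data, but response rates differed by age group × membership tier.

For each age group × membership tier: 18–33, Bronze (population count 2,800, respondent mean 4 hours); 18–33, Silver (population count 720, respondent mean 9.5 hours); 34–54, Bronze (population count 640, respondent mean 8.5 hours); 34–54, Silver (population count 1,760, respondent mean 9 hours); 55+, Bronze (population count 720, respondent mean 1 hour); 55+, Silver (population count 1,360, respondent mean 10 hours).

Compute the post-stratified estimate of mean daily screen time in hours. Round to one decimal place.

Each cell contributes population-share × respondent value:
  18–33, Bronze: (2,800/8,000) × 4 = 1.4
  18–33, Silver: (720/8,000) × 9.5 = 0.855
  34–54, Bronze: (640/8,000) × 8.5 = 0.68
  34–54, Silver: (1,760/8,000) × 9 = 1.98
  55+, Bronze: (720/8,000) × 1 = 0.09
  55+, Silver: (1,360/8,000) × 10 = 1.7
Post-stratified estimate = 6.705 → 6.7.

6.7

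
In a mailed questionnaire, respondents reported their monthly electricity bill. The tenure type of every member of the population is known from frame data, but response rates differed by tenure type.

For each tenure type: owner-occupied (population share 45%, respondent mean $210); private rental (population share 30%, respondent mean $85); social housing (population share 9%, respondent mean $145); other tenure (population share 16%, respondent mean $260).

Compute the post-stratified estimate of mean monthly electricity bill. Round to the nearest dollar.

$175

Post-stratification weights by population share, not respondent share:
  owner-occupied: 0.45 × 210 = 94.5
  private rental: 0.3 × 85 = 25.5
  social housing: 0.09 × 145 = 13.05
  other tenure: 0.16 × 260 = 41.6
Post-stratified estimate = 174.65 → $175.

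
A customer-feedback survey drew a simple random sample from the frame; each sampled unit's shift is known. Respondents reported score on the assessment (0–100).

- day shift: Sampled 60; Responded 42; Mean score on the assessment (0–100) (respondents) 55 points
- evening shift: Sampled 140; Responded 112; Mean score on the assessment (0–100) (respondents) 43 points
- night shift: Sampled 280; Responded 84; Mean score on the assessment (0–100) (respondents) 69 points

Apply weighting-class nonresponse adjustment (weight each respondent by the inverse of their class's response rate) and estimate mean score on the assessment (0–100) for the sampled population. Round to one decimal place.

59.7

Response rates by class: day shift 42/60 = 70%, evening shift 112/140 = 80%, night shift 84/280 = 30%.
Inverse-response-rate weighting restores each class to its sampled count, so class totals weight by n_sampled:
  day shift: 60 × 55 = 3300
  evening shift: 140 × 43 = 6020
  night shift: 280 × 69 = 19,320
Adjusted estimate = 28,640 / 480 = 59.6667 → 59.7.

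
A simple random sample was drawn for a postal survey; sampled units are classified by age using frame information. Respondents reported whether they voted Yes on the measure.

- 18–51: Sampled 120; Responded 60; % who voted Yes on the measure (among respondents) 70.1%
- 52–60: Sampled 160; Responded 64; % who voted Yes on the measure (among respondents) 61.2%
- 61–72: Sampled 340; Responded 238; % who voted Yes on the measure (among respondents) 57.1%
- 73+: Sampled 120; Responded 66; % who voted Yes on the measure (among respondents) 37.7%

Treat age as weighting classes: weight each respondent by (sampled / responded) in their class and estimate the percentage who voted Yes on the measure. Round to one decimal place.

Class response rates: 18–51 60/120 = 50%, 52–60 64/160 = 40%, 61–72 238/340 = 70%, 73+ 66/120 = 55%.
Inverse-response-rate weighting restores each class to its sampled count, so class totals weight by n_sampled:
  18–51: 120 × 70.1 = 8412
  52–60: 160 × 61.2 = 9792
  61–72: 340 × 57.1 = 19,414
  73+: 120 × 37.7 = 4524
Adjusted estimate = 42,142 / 740 = 56.9486 → 56.9%.

56.9%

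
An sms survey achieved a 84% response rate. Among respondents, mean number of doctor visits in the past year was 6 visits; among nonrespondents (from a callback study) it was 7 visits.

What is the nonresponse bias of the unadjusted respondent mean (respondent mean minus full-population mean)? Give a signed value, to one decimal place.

-0.2

Nonresponse fraction = 1 − 0.84 = 0.16.
Bias = (nonresponse fraction) × (respondent mean − nonrespondent mean)
     = 0.16 × (6 − 7) = 0.16 × -1 = -0.16.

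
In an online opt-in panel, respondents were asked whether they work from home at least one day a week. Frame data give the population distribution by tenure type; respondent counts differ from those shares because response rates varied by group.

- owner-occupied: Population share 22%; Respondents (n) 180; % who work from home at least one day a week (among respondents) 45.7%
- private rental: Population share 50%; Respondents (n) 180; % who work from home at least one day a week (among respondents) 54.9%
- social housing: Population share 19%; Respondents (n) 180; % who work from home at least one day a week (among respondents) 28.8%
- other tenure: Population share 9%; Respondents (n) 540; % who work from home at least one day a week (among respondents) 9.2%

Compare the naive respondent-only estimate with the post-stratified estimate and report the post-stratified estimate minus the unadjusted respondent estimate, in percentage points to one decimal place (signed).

Without adjustment, the pooled respondent share is:
  (180/1080)×45.7 + (180/1080)×54.9 + (180/1080)×28.8 + (540/1080)×9.2 = 26.1667%
Post-stratifying to population shares instead:
  0.22×45.7 + 0.5×54.9 + 0.19×28.8 + 0.09×9.2 = 43.804%
Difference = 43.804 − 26.1667 = 17.6373 pp.

+17.6 percentage points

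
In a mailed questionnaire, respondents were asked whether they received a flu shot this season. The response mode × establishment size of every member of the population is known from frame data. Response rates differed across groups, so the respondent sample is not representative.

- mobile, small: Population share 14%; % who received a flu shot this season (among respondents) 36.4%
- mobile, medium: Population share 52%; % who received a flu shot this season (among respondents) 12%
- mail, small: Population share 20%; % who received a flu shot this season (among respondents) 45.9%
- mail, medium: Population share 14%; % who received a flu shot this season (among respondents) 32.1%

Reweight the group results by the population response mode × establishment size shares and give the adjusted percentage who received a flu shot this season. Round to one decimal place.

25.0%

Reweight to the known response mode × establishment size distribution:
  mobile, small: 0.14 × 36.4 = 5.096
  mobile, medium: 0.52 × 12 = 6.24
  mail, small: 0.2 × 45.9 = 9.18
  mail, medium: 0.14 × 32.1 = 4.494
Post-stratified estimate = 25.01 → 25.0%.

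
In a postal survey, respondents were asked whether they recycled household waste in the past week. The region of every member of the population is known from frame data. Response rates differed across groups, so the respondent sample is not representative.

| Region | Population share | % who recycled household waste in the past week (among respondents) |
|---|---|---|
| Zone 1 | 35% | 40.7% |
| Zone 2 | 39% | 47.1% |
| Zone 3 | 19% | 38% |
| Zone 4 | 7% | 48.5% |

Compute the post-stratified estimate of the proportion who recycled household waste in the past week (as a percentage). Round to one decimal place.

43.2%

Weight each group's respondent value by its population share:
  Zone 1: 0.35 × 40.7 = 14.245
  Zone 2: 0.39 × 47.1 = 18.369
  Zone 3: 0.19 × 38 = 7.22
  Zone 4: 0.07 × 48.5 = 3.395
Post-stratified estimate = 43.229 → 43.2%.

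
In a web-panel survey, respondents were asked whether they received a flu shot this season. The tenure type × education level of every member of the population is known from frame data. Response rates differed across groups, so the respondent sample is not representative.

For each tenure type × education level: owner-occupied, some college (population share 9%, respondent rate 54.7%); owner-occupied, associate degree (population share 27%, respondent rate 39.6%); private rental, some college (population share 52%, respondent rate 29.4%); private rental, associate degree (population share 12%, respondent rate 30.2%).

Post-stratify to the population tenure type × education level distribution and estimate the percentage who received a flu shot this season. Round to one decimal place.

Each cell contributes population-share × respondent value:
  owner-occupied, some college: 0.09 × 54.7 = 4.923
  owner-occupied, associate degree: 0.27 × 39.6 = 10.692
  private rental, some college: 0.52 × 29.4 = 15.288
  private rental, associate degree: 0.12 × 30.2 = 3.624
Post-stratified estimate = 34.527 → 34.5%.

34.5%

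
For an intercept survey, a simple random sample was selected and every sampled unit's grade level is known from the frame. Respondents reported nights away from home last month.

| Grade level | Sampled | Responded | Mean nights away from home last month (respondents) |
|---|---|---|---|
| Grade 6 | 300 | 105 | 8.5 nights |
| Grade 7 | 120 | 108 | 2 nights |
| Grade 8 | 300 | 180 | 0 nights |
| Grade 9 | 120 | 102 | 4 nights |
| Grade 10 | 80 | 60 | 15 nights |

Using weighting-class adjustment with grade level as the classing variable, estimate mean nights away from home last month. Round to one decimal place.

Response rates by class: Grade 6 105/300 = 35%, Grade 7 108/120 = 90%, Grade 8 180/300 = 60%, Grade 9 102/120 = 85%, Grade 10 60/80 = 75%.
Each respondent's weight = sampled/responded in their class; summing within a class gives n_sampled, so:
  Grade 6: 300 × 8.5 = 2550
  Grade 7: 120 × 2 = 240
  Grade 8: 300 × 0 = 0
  Grade 9: 120 × 4 = 480
  Grade 10: 80 × 15 = 1200
Adjusted estimate = 4470 / 920 = 4.8587 → 4.9.

4.9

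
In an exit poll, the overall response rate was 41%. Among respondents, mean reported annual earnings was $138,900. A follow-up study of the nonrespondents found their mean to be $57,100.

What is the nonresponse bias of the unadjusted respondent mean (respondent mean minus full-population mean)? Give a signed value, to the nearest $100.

Nonresponse fraction = 1 − 0.41 = 0.59.
Bias = (nonresponse fraction) × (respondent mean − nonrespondent mean)
     = 0.59 × (138,900 − 57,100) = 0.59 × 81,800 = 48,262.

+$48,300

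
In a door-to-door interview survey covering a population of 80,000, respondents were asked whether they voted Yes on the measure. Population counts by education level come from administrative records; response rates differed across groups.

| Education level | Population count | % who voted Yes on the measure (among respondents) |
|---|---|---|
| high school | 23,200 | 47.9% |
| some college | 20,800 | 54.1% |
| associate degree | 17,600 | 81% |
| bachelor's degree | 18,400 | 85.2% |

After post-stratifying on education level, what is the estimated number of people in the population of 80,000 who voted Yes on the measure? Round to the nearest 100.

52,300

Each cell contributes its population count × the respondent rate:
  high school: 23,200 × 47.9% = 11112.8
  some college: 20,800 × 54.1% = 11252.8
  associate degree: 17,600 × 81% = 14,256
  bachelor's degree: 18,400 × 85.2% = 15676.8
Estimated total = 52298.4 → 52,300.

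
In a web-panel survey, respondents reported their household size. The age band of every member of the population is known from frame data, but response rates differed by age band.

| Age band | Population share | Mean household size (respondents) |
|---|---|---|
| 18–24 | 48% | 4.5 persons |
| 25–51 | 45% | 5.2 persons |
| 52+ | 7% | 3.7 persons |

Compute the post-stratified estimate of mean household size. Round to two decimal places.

Weight each group's respondent value by its population share:
  18–24: 0.48 × 4.5 = 2.16
  25–51: 0.45 × 5.2 = 2.34
  52+: 0.07 × 3.7 = 0.259
Post-stratified estimate = 4.759 → 4.76.

4.76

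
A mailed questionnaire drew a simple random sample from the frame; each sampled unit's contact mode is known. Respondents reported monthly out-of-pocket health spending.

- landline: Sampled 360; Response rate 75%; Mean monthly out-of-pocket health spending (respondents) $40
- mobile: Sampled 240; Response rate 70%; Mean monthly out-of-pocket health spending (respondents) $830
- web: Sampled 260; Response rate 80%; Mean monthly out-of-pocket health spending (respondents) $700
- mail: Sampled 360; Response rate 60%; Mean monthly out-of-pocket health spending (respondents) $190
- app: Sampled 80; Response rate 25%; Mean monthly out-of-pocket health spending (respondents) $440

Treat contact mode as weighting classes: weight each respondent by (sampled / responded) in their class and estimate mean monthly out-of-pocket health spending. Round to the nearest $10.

$380

Inverse-response-rate weighting restores each class to its sampled count, so class totals weight by n_sampled:
  landline: 360 × 40 = 14,400
  mobile: 240 × 830 = 199,200
  web: 260 × 700 = 182,000
  mail: 360 × 190 = 68,400
  app: 80 × 440 = 35,200
Adjusted estimate = 499,200 / 1,300 = 384 → $380.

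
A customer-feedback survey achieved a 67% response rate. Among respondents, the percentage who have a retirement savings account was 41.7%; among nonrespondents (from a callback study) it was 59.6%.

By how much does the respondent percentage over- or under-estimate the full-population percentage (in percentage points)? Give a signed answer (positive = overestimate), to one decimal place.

Nonresponse fraction = 1 − 0.67 = 0.33.
Bias = (nonresponse fraction) × (respondent percentage − nonrespondent percentage)
     = 0.33 × (41.7 − 59.6) = 0.33 × -17.9 = -5.907.

-5.9 percentage points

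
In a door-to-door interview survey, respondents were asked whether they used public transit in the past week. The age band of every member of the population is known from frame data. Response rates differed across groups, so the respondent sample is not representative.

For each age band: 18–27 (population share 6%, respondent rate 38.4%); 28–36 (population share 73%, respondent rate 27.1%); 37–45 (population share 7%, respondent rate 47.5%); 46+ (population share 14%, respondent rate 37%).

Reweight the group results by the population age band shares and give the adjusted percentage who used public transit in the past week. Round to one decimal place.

30.6%

Each cell contributes population-share × respondent value:
  18–27: 0.06 × 38.4 = 2.304
  28–36: 0.73 × 27.1 = 19.783
  37–45: 0.07 × 47.5 = 3.325
  46+: 0.14 × 37 = 5.18
Post-stratified estimate = 30.592 → 30.6%.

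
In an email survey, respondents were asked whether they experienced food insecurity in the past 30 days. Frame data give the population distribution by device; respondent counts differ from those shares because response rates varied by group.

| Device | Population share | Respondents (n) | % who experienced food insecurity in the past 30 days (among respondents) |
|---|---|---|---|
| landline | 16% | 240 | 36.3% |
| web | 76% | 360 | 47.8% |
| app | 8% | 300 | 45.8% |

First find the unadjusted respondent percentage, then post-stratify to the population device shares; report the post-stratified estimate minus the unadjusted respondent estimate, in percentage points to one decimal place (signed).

+1.7 percentage points

Unadjusted (pooled respondent) estimate weights by respondent counts:
  (240/900)×36.3 + (360/900)×47.8 + (300/900)×45.8 = 44.0667%
Post-stratifying to population shares instead:
  0.16×36.3 + 0.76×47.8 + 0.08×45.8 = 45.8%
Difference = 45.8 − 44.0667 = 1.7333 pp.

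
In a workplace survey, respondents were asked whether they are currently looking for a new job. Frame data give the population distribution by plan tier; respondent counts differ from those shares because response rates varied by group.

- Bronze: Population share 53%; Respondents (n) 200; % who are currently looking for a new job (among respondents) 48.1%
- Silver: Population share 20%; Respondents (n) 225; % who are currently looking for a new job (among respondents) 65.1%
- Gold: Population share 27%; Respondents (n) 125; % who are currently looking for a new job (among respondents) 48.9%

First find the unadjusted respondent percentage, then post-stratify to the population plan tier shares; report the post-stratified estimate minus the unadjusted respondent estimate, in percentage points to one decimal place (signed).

Naive respondent-only estimate (weights = respondent counts):
  (200/550)×48.1 + (225/550)×65.1 + (125/550)×48.9 = 55.2364%
Reweighting by population plan tier shares:
  0.53×48.1 + 0.2×65.1 + 0.27×48.9 = 51.716%
Difference = 51.716 − 55.2364 = -3.5204 pp.

-3.5 percentage points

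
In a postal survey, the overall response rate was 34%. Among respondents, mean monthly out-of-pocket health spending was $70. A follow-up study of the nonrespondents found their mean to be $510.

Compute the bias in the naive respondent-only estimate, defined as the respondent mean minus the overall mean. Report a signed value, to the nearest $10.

-$290

Nonresponse fraction = 1 − 0.34 = 0.66.
Bias = (nonresponse fraction) × (respondent mean − nonrespondent mean)
     = 0.66 × (70 − 510) = 0.66 × -440 = -290.4.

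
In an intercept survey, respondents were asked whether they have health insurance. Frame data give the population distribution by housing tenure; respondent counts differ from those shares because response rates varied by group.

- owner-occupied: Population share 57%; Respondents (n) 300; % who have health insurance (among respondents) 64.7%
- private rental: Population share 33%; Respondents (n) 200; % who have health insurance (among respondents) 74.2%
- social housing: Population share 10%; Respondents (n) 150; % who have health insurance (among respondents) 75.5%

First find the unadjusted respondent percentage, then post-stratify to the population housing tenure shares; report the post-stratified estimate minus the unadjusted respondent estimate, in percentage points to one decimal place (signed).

-1.2 percentage points

Without adjustment, the pooled respondent share is:
  (300/650)×64.7 + (200/650)×74.2 + (150/650)×75.5 = 70.1154%
Post-stratified estimate weights by population shares:
  0.57×64.7 + 0.33×74.2 + 0.1×75.5 = 68.915%
Difference = 68.915 − 70.1154 = -1.2004 pp.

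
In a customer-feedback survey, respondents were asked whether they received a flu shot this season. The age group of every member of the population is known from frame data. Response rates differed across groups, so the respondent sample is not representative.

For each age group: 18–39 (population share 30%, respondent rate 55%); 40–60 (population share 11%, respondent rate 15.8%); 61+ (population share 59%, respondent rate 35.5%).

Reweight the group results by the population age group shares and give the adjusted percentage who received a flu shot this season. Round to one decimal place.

39.2%

Reweight to the known age group distribution:
  18–39: 0.3 × 55 = 16.5
  40–60: 0.11 × 15.8 = 1.738
  61+: 0.59 × 35.5 = 20.945
Post-stratified estimate = 39.183 → 39.2%.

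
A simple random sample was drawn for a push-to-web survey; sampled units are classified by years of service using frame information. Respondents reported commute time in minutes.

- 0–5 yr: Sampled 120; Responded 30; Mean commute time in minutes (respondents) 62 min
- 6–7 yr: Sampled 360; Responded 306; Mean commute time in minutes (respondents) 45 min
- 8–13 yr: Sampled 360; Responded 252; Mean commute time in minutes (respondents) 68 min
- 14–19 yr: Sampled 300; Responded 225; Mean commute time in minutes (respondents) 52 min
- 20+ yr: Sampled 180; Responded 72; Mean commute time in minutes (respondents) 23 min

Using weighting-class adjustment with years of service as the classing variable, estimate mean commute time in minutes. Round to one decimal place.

51.4

Class response rates: 0–5 yr 30/120 = 25%, 6–7 yr 306/360 = 85%, 8–13 yr 252/360 = 70%, 14–19 yr 225/300 = 75%, 20+ yr 72/180 = 40%.
Each respondent's weight = sampled/responded in their class; summing within a class gives n_sampled, so:
  0–5 yr: 120 × 62 = 7440
  6–7 yr: 360 × 45 = 16,200
  8–13 yr: 360 × 68 = 24,480
  14–19 yr: 300 × 52 = 15,600
  20+ yr: 180 × 23 = 4140
Adjusted estimate = 67,860 / 1,320 = 51.4091 → 51.4.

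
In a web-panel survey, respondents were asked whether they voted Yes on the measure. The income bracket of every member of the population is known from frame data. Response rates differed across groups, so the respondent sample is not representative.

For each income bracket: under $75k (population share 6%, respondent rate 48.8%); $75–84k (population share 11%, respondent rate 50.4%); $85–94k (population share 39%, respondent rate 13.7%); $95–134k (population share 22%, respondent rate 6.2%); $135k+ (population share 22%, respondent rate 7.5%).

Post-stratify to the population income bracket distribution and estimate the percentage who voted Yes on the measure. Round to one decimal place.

16.8%

Reweight to the known income bracket distribution:
  under $75k: 0.06 × 48.8 = 2.928
  $75–84k: 0.11 × 50.4 = 5.544
  $85–94k: 0.39 × 13.7 = 5.343
  $95–134k: 0.22 × 6.2 = 1.364
  $135k+: 0.22 × 7.5 = 1.65
Post-stratified estimate = 16.829 → 16.8%.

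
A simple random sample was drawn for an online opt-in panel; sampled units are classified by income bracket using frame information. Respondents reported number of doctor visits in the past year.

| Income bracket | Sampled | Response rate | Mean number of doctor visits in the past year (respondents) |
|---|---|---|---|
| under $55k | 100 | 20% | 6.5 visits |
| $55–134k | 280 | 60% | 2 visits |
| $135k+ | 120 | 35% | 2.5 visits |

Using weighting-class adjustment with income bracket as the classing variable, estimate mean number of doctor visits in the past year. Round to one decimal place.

Each respondent's weight = sampled/responded in their class; summing within a class gives n_sampled, so:
  under $55k: 100 × 6.5 = 650
  $55–134k: 280 × 2 = 560
  $135k+: 120 × 2.5 = 300
Adjusted estimate = 1510 / 500 = 3.02 → 3.0.

3.0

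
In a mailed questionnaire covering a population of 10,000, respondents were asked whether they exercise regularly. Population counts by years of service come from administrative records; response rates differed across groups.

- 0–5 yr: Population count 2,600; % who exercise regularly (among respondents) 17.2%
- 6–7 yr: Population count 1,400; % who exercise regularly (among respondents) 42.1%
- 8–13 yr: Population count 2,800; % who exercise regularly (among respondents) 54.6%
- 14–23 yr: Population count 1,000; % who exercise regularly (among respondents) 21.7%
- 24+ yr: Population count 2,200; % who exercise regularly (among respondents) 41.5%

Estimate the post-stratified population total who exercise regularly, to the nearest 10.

3,700

Estimated count per cell = population count × respondent percentage:
  0–5 yr: 2,600 × 17.2% = 447.2
  6–7 yr: 1,400 × 42.1% = 589.4
  8–13 yr: 2,800 × 54.6% = 1528.8
  14–23 yr: 1,000 × 21.7% = 217
  24+ yr: 2,200 × 41.5% = 913
Estimated total = 3695.4 → 3,700.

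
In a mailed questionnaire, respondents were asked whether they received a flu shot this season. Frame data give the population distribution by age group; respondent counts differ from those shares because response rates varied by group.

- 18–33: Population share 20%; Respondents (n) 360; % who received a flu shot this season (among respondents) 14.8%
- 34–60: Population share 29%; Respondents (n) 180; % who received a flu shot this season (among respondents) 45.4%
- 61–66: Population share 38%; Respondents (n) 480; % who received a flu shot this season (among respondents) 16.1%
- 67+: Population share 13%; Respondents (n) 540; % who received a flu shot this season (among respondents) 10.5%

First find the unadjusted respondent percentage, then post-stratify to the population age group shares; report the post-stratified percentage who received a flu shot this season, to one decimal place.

Without adjustment, the pooled respondent share is:
  (360/1560)×14.8 + (180/1560)×45.4 + (480/1560)×16.1 + (540/1560)×10.5 = 17.2423%
Post-stratifying to population shares instead:
  0.2×14.8 + 0.29×45.4 + 0.38×16.1 + 0.13×10.5 = 23.609%

23.6%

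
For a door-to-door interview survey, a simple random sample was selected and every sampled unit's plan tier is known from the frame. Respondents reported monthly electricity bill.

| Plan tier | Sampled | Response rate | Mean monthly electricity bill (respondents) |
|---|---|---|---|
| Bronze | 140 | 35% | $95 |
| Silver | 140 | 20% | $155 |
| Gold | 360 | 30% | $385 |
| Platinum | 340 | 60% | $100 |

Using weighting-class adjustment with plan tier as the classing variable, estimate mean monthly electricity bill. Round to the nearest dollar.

With weight = n_sampled/n_responded per class, the weighted class total is n_sampled:
  Bronze: 140 × 95 = 13,300
  Silver: 140 × 155 = 21,700
  Gold: 360 × 385 = 138,600
  Platinum: 340 × 100 = 34,000
Adjusted estimate = 207,600 / 980 = 211.837 → $212.

$212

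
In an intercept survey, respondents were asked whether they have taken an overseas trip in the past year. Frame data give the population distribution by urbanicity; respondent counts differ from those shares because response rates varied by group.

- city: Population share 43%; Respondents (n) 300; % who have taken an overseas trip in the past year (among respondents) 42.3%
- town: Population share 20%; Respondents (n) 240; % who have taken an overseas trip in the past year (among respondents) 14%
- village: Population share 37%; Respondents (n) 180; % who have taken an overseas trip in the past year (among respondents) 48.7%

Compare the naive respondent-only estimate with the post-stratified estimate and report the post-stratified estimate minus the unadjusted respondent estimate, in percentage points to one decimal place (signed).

+4.5 percentage points

Naive respondent-only estimate (weights = respondent counts):
  (300/720)×42.3 + (240/720)×14 + (180/720)×48.7 = 34.4667%
Post-stratifying to population shares instead:
  0.43×42.3 + 0.2×14 + 0.37×48.7 = 39.008%
Difference = 39.008 − 34.4667 = 4.5413 pp.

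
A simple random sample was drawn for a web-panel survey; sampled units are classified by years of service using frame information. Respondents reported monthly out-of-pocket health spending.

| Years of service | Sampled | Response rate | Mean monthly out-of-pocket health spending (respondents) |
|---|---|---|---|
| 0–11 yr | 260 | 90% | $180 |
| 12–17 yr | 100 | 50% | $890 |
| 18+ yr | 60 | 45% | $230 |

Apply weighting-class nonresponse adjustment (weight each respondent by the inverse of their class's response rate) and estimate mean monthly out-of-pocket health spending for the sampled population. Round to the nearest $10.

Each respondent's weight = sampled/responded in their class; summing within a class gives n_sampled, so:
  0–11 yr: 260 × 180 = 46,800
  12–17 yr: 100 × 890 = 89,000
  18+ yr: 60 × 230 = 13,800
Adjusted estimate = 149,600 / 420 = 356.19 → $360.

$360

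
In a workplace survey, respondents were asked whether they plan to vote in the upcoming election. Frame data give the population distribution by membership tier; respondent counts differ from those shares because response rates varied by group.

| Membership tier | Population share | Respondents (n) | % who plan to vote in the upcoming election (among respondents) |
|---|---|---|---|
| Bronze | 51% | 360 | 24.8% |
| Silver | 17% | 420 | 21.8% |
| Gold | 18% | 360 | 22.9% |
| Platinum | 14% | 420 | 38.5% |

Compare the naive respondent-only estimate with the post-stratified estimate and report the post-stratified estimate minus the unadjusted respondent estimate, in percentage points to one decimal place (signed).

-1.4 percentage points

Naive respondent-only estimate (weights = respondent counts):
  (360/1560)×24.8 + (420/1560)×21.8 + (360/1560)×22.9 + (420/1560)×38.5 = 27.2423%
Post-stratified estimate weights by population shares:
  0.51×24.8 + 0.17×21.8 + 0.18×22.9 + 0.14×38.5 = 25.866%
Difference = 25.866 − 27.2423 = -1.3763 pp.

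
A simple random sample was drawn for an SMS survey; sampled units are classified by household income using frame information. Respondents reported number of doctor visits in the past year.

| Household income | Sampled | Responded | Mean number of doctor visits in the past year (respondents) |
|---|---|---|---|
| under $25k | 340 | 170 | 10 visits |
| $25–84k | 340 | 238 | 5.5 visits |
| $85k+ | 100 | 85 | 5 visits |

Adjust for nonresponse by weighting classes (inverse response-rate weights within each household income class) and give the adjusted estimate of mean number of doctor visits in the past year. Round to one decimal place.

Response rates by class: under $25k 170/340 = 50%, $25–84k 238/340 = 70%, $85k+ 85/100 = 85%.
Each respondent's weight = sampled/responded in their class; summing within a class gives n_sampled, so:
  under $25k: 340 × 10 = 3400
  $25–84k: 340 × 5.5 = 1870
  $85k+: 100 × 5 = 500
Adjusted estimate = 5770 / 780 = 7.39744 → 7.4.

7.4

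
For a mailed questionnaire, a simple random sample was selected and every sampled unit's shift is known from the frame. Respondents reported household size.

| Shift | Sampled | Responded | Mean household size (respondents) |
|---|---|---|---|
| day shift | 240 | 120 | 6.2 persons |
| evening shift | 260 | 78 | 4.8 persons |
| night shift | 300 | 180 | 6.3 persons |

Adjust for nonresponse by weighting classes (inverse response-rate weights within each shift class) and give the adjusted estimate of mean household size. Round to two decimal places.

Class response rates: day shift 120/240 = 50%, evening shift 78/260 = 30%, night shift 180/300 = 60%.
Inverse-response-rate weighting restores each class to its sampled count, so class totals weight by n_sampled:
  day shift: 240 × 6.2 = 1488
  evening shift: 260 × 4.8 = 1248
  night shift: 300 × 6.3 = 1890
Adjusted estimate = 4626 / 800 = 5.7825 → 5.78.

5.78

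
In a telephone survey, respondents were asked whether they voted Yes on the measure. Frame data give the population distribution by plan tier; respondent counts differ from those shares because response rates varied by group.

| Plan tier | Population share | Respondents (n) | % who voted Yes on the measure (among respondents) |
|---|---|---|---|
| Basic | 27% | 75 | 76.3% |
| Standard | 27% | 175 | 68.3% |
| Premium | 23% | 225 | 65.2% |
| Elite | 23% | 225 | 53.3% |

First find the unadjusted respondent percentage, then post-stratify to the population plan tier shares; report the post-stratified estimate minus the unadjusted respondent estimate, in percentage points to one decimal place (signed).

+3.0 percentage points

Unadjusted (pooled respondent) estimate weights by respondent counts:
  (75/700)×76.3 + (175/700)×68.3 + (225/700)×65.2 + (225/700)×53.3 = 63.3393%
Post-stratified estimate weights by population shares:
  0.27×76.3 + 0.27×68.3 + 0.23×65.2 + 0.23×53.3 = 66.297%
Difference = 66.297 − 63.3393 = 2.9577 pp.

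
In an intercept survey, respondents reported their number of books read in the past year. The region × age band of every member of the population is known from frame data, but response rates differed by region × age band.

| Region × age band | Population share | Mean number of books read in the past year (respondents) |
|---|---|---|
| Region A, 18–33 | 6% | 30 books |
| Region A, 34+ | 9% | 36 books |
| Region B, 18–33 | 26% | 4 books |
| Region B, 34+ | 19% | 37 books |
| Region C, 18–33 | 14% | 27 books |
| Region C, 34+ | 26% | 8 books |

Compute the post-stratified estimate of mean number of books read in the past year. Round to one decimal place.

Post-stratification weights by population share, not respondent share:
  Region A, 18–33: 0.06 × 30 = 1.8
  Region A, 34+: 0.09 × 36 = 3.24
  Region B, 18–33: 0.26 × 4 = 1.04
  Region B, 34+: 0.19 × 37 = 7.03
  Region C, 18–33: 0.14 × 27 = 3.78
  Region C, 34+: 0.26 × 8 = 2.08
Post-stratified estimate = 18.97 → 19.0.

19.0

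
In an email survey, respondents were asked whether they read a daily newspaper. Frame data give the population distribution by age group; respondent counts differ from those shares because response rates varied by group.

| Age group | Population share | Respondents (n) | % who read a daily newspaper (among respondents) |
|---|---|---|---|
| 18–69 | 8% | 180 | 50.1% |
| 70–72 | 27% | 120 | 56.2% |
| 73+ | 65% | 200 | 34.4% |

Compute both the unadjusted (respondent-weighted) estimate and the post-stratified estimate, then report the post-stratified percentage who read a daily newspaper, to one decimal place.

41.5%

Without adjustment, the pooled respondent share is:
  (180/500)×50.1 + (120/500)×56.2 + (200/500)×34.4 = 45.284%
Post-stratifying to population shares instead:
  0.08×50.1 + 0.27×56.2 + 0.65×34.4 = 41.542%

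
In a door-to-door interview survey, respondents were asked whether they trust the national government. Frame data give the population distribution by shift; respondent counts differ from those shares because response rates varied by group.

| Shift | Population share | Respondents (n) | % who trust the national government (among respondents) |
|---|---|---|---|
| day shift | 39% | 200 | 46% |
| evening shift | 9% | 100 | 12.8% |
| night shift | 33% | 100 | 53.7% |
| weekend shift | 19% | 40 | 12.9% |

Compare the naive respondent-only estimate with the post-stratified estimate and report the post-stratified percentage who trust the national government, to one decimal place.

39.3%

Without adjustment, the pooled respondent share is:
  (200/440)×46 + (100/440)×12.8 + (100/440)×53.7 + (40/440)×12.9 = 37.1955%
Post-stratified estimate weights by population shares:
  0.39×46 + 0.09×12.8 + 0.33×53.7 + 0.19×12.9 = 39.264%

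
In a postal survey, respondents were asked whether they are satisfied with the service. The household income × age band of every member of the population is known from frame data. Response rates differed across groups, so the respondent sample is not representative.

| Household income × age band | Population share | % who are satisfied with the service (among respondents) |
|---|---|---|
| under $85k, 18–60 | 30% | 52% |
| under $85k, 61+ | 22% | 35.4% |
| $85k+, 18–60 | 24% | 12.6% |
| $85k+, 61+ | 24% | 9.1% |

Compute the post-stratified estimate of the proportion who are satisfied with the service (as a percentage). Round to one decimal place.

28.6%

Each cell contributes population-share × respondent value:
  under $85k, 18–60: 0.3 × 52 = 15.6
  under $85k, 61+: 0.22 × 35.4 = 7.788
  $85k+, 18–60: 0.24 × 12.6 = 3.024
  $85k+, 61+: 0.24 × 9.1 = 2.184
Post-stratified estimate = 28.596 → 28.6%.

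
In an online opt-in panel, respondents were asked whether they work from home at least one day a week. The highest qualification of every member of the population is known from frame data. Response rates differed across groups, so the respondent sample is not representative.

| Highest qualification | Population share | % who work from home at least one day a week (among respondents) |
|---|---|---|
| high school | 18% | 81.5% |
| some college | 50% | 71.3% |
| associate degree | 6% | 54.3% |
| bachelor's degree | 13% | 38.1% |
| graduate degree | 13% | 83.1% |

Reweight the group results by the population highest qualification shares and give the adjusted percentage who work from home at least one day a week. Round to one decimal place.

69.3%

Weight each group's respondent value by its population share:
  high school: 0.18 × 81.5 = 14.67
  some college: 0.5 × 71.3 = 35.65
  associate degree: 0.06 × 54.3 = 3.258
  bachelor's degree: 0.13 × 38.1 = 4.953
  graduate degree: 0.13 × 83.1 = 10.803
Post-stratified estimate = 69.334 → 69.3%.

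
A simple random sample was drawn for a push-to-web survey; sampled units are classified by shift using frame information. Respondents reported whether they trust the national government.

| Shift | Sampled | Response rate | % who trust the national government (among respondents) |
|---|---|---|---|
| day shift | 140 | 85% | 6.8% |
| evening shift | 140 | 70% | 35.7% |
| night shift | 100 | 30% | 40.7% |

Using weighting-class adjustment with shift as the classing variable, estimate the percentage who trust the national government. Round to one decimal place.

Inverse-response-rate weighting restores each class to its sampled count, so class totals weight by n_sampled:
  day shift: 140 × 6.8 = 952
  evening shift: 140 × 35.7 = 4998
  night shift: 100 × 40.7 = 4070
Adjusted estimate = 10,020 / 380 = 26.3684 → 26.4%.

26.4%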